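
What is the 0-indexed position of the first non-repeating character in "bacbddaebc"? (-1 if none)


Input: bacbddaebc
Character frequencies:
  'a': 2
  'b': 3
  'c': 2
  'd': 2
  'e': 1
Scanning left to right for freq == 1:
  Position 0 ('b'): freq=3, skip
  Position 1 ('a'): freq=2, skip
  Position 2 ('c'): freq=2, skip
  Position 3 ('b'): freq=3, skip
  Position 4 ('d'): freq=2, skip
  Position 5 ('d'): freq=2, skip
  Position 6 ('a'): freq=2, skip
  Position 7 ('e'): unique! => answer = 7

7


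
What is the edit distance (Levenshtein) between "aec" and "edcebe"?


Computing edit distance: "aec" -> "edcebe"
DP table:
           e    d    c    e    b    e
      0    1    2    3    4    5    6
  a   1    1    2    3    4    5    6
  e   2    1    2    3    3    4    5
  c   3    2    2    2    3    4    5
Edit distance = dp[3][6] = 5

5


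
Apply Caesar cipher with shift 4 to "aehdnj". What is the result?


Caesar cipher: shift "aehdnj" by 4
  'a' (pos 0) + 4 = pos 4 = 'e'
  'e' (pos 4) + 4 = pos 8 = 'i'
  'h' (pos 7) + 4 = pos 11 = 'l'
  'd' (pos 3) + 4 = pos 7 = 'h'
  'n' (pos 13) + 4 = pos 17 = 'r'
  'j' (pos 9) + 4 = pos 13 = 'n'
Result: eilhrn

eilhrn


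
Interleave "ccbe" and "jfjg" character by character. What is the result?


Interleaving "ccbe" and "jfjg":
  Position 0: 'c' from first, 'j' from second => "cj"
  Position 1: 'c' from first, 'f' from second => "cf"
  Position 2: 'b' from first, 'j' from second => "bj"
  Position 3: 'e' from first, 'g' from second => "eg"
Result: cjcfbjeg

cjcfbjeg


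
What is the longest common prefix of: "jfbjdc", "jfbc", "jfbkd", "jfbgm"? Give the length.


Words: jfbjdc, jfbc, jfbkd, jfbgm
  Position 0: all 'j' => match
  Position 1: all 'f' => match
  Position 2: all 'b' => match
  Position 3: ('j', 'c', 'k', 'g') => mismatch, stop
LCP = "jfb" (length 3)

3


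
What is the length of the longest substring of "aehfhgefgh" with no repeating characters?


Input: "aehfhgefgh"
Sliding window (track last position of each char):
  Position 0 ('a'): window [0,0] length 1 -- new best
  Position 1 ('e'): window [0,1] length 2 -- new best
  Position 2 ('h'): window [0,2] length 3 -- new best
  Position 3 ('f'): window [0,3] length 4 -- new best
  Position 4 ('h'): repeat (last at 2), move window start to 3
  Position 4 ('h'): window [3,4] length 2
  Position 5 ('g'): window [3,5] length 3
  Position 6 ('e'): window [3,6] length 4
  Position 7 ('f'): repeat (last at 3), move window start to 4
  Position 7 ('f'): window [4,7] length 4
  Position 8 ('g'): repeat (last at 5), move window start to 6
  Position 8 ('g'): window [6,8] length 3
  Position 9 ('h'): window [6,9] length 4
Longest substring with no repeats: "aehf" with length 4

4


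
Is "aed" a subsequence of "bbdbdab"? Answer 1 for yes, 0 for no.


Check if "aed" is a subsequence of "bbdbdab"
Greedy scan:
  Position 0 ('b'): no match needed
  Position 1 ('b'): no match needed
  Position 2 ('d'): no match needed
  Position 3 ('b'): no match needed
  Position 4 ('d'): no match needed
  Position 5 ('a'): matches sub[0] = 'a'
  Position 6 ('b'): no match needed
Only matched 1/3 characters => not a subsequence

0


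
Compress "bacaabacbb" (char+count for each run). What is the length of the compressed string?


Input: bacaabacbb
Runs:
  'b' x 1 => "b1"
  'a' x 1 => "a1"
  'c' x 1 => "c1"
  'a' x 2 => "a2"
  'b' x 1 => "b1"
  'a' x 1 => "a1"
  'c' x 1 => "c1"
  'b' x 2 => "b2"
Compressed: "b1a1c1a2b1a1c1b2"
Compressed length: 16

16


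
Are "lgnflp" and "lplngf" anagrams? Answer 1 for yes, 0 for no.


Strings: "lgnflp", "lplngf"
Sorted first:  fgllnp
Sorted second: fgllnp
Sorted forms match => anagrams

1


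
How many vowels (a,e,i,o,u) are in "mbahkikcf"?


Input: mbahkikcf
Checking each character:
  'm' at position 0: consonant
  'b' at position 1: consonant
  'a' at position 2: vowel (running total: 1)
  'h' at position 3: consonant
  'k' at position 4: consonant
  'i' at position 5: vowel (running total: 2)
  'k' at position 6: consonant
  'c' at position 7: consonant
  'f' at position 8: consonant
Total vowels: 2

2


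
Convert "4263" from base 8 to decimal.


Input: "4263" in base 8
Positional expansion:
  Digit '4' (value 4) x 8^3 = 2048
  Digit '2' (value 2) x 8^2 = 128
  Digit '6' (value 6) x 8^1 = 48
  Digit '3' (value 3) x 8^0 = 3
Sum = 2227

2227


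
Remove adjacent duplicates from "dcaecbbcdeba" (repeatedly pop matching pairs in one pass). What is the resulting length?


Input: dcaecbbcdeba
Stack-based adjacent duplicate removal:
  Read 'd': push. Stack: d
  Read 'c': push. Stack: dc
  Read 'a': push. Stack: dca
  Read 'e': push. Stack: dcae
  Read 'c': push. Stack: dcaec
  Read 'b': push. Stack: dcaecb
  Read 'b': matches stack top 'b' => pop. Stack: dcaec
  Read 'c': matches stack top 'c' => pop. Stack: dcae
  Read 'd': push. Stack: dcaed
  Read 'e': push. Stack: dcaede
  Read 'b': push. Stack: dcaedeb
  Read 'a': push. Stack: dcaedeba
Final stack: "dcaedeba" (length 8)

8


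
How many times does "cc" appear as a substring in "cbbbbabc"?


Searching for "cc" in "cbbbbabc"
Scanning each position:
  Position 0: "cb" => no
  Position 1: "bb" => no
  Position 2: "bb" => no
  Position 3: "bb" => no
  Position 4: "ba" => no
  Position 5: "ab" => no
  Position 6: "bc" => no
Total occurrences: 0

0


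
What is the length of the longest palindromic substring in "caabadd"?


Input: "caabadd"
Checking substrings for palindromes:
  [2:5] "aba" (len 3) => palindrome
  [1:3] "aa" (len 2) => palindrome
  [5:7] "dd" (len 2) => palindrome
Longest palindromic substring: "aba" with length 3

3


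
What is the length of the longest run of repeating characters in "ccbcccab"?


Input: "ccbcccab"
Scanning for longest run:
  Position 1 ('c'): continues run of 'c', length=2
  Position 2 ('b'): new char, reset run to 1
  Position 3 ('c'): new char, reset run to 1
  Position 4 ('c'): continues run of 'c', length=2
  Position 5 ('c'): continues run of 'c', length=3
  Position 6 ('a'): new char, reset run to 1
  Position 7 ('b'): new char, reset run to 1
Longest run: 'c' with length 3

3


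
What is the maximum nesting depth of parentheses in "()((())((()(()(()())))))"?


Input: "()((())((()(()(()())))))"
Tracking depth:
  Position 0 '(': depth becomes 1
  Position 1 ')': depth becomes 0
  Position 2 '(': depth becomes 1
  Position 3 '(': depth becomes 2
  Position 4 '(': depth becomes 3
  Position 5 ')': depth becomes 2
  Position 6 ')': depth becomes 1
  Position 7 '(': depth becomes 2
  Position 8 '(': depth becomes 3
  Position 9 '(': depth becomes 4
  Position 10 ')': depth becomes 3
  Position 11 '(': depth becomes 4
  Position 12 '(': depth becomes 5
  Position 13 ')': depth becomes 4
  Position 14 '(': depth becomes 5
  Position 15 '(': depth becomes 6
  Position 16 ')': depth becomes 5
  Position 17 '(': depth becomes 6
  Position 18 ')': depth becomes 5
  Position 19 ')': depth becomes 4
  Position 20 ')': depth becomes 3
  Position 21 ')': depth becomes 2
  Position 22 ')': depth becomes 1
  Position 23 ')': depth becomes 0
Maximum depth reached: 6

6


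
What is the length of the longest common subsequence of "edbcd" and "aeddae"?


LCS of "edbcd" and "aeddae"
DP table:
           a    e    d    d    a    e
      0    0    0    0    0    0    0
  e   0    0    1    1    1    1    1
  d   0    0    1    2    2    2    2
  b   0    0    1    2    2    2    2
  c   0    0    1    2    2    2    2
  d   0    0    1    2    3    3    3
LCS length = dp[5][6] = 3

3


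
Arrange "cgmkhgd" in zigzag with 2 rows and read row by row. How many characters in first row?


Zigzag "cgmkhgd" into 2 rows:
Placing characters:
  'c' => row 0
  'g' => row 1
  'm' => row 0
  'k' => row 1
  'h' => row 0
  'g' => row 1
  'd' => row 0
Rows:
  Row 0: "cmhd"
  Row 1: "gkg"
First row length: 4

4


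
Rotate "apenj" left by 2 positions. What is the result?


Input: "apenj", rotate left by 2
First 2 characters: "ap"
Remaining characters: "enj"
Concatenate remaining + first: "enj" + "ap" = "enjap"

enjap


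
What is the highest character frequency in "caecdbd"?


Input: caecdbd
Character counts:
  'a': 1
  'b': 1
  'c': 2
  'd': 2
  'e': 1
Maximum frequency: 2

2


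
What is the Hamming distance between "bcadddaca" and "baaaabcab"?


Comparing "bcadddaca" and "baaaabcab" position by position:
  Position 0: 'b' vs 'b' => same
  Position 1: 'c' vs 'a' => differ
  Position 2: 'a' vs 'a' => same
  Position 3: 'd' vs 'a' => differ
  Position 4: 'd' vs 'a' => differ
  Position 5: 'd' vs 'b' => differ
  Position 6: 'a' vs 'c' => differ
  Position 7: 'c' vs 'a' => differ
  Position 8: 'a' vs 'b' => differ
Total differences (Hamming distance): 7

7


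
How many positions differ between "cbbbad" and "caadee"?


Comparing "cbbbad" and "caadee" position by position:
  Position 0: 'c' vs 'c' => same
  Position 1: 'b' vs 'a' => DIFFER
  Position 2: 'b' vs 'a' => DIFFER
  Position 3: 'b' vs 'd' => DIFFER
  Position 4: 'a' vs 'e' => DIFFER
  Position 5: 'd' vs 'e' => DIFFER
Positions that differ: 5

5


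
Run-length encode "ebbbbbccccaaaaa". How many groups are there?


Input: ebbbbbccccaaaaa
Scanning for consecutive runs:
  Group 1: 'e' x 1 (positions 0-0)
  Group 2: 'b' x 5 (positions 1-5)
  Group 3: 'c' x 4 (positions 6-9)
  Group 4: 'a' x 5 (positions 10-14)
Total groups: 4

4


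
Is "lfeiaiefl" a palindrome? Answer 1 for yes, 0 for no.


Input: lfeiaiefl
Reversed: lfeiaiefl
  Compare pos 0 ('l') with pos 8 ('l'): match
  Compare pos 1 ('f') with pos 7 ('f'): match
  Compare pos 2 ('e') with pos 6 ('e'): match
  Compare pos 3 ('i') with pos 5 ('i'): match
Result: palindrome

1


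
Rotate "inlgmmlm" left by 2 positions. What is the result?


Input: "inlgmmlm", rotate left by 2
First 2 characters: "in"
Remaining characters: "lgmmlm"
Concatenate remaining + first: "lgmmlm" + "in" = "lgmmlmin"

lgmmlmin


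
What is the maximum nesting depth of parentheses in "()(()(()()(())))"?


Input: "()(()(()()(())))"
Tracking depth:
  Position 0 '(': depth becomes 1
  Position 1 ')': depth becomes 0
  Position 2 '(': depth becomes 1
  Position 3 '(': depth becomes 2
  Position 4 ')': depth becomes 1
  Position 5 '(': depth becomes 2
  Position 6 '(': depth becomes 3
  Position 7 ')': depth becomes 2
  Position 8 '(': depth becomes 3
  Position 9 ')': depth becomes 2
  Position 10 '(': depth becomes 3
  Position 11 '(': depth becomes 4
  Position 12 ')': depth becomes 3
  Position 13 ')': depth becomes 2
  Position 14 ')': depth becomes 1
  Position 15 ')': depth becomes 0
Maximum depth reached: 4

4


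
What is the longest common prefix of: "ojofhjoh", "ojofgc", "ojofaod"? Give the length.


Words: ojofhjoh, ojofgc, ojofaod
  Position 0: all 'o' => match
  Position 1: all 'j' => match
  Position 2: all 'o' => match
  Position 3: all 'f' => match
  Position 4: ('h', 'g', 'a') => mismatch, stop
LCP = "ojof" (length 4)

4


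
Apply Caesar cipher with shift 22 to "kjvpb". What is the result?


Caesar cipher: shift "kjvpb" by 22
  'k' (pos 10) + 22 = pos 6 = 'g'
  'j' (pos 9) + 22 = pos 5 = 'f'
  'v' (pos 21) + 22 = pos 17 = 'r'
  'p' (pos 15) + 22 = pos 11 = 'l'
  'b' (pos 1) + 22 = pos 23 = 'x'
Result: gfrlx

gfrlx


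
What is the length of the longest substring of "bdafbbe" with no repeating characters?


Input: "bdafbbe"
Sliding window (track last position of each char):
  Position 0 ('b'): window [0,0] length 1 -- new best
  Position 1 ('d'): window [0,1] length 2 -- new best
  Position 2 ('a'): window [0,2] length 3 -- new best
  Position 3 ('f'): window [0,3] length 4 -- new best
  Position 4 ('b'): repeat (last at 0), move window start to 1
  Position 4 ('b'): window [1,4] length 4
  Position 5 ('b'): repeat (last at 4), move window start to 5
  Position 5 ('b'): window [5,5] length 1
  Position 6 ('e'): window [5,6] length 2
Longest substring with no repeats: "bdaf" with length 4

4


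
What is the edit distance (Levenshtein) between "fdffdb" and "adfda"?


Computing edit distance: "fdffdb" -> "adfda"
DP table:
           a    d    f    d    a
      0    1    2    3    4    5
  f   1    1    2    2    3    4
  d   2    2    1    2    2    3
  f   3    3    2    1    2    3
  f   4    4    3    2    2    3
  d   5    5    4    3    2    3
  b   6    6    5    4    3    3
Edit distance = dp[6][5] = 3

3


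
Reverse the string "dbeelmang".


Input: dbeelmang
Reading characters right to left:
  Position 8: 'g'
  Position 7: 'n'
  Position 6: 'a'
  Position 5: 'm'
  Position 4: 'l'
  Position 3: 'e'
  Position 2: 'e'
  Position 1: 'b'
  Position 0: 'd'
Reversed: gnamleebd

gnamleebd


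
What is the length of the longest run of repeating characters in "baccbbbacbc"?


Input: "baccbbbacbc"
Scanning for longest run:
  Position 1 ('a'): new char, reset run to 1
  Position 2 ('c'): new char, reset run to 1
  Position 3 ('c'): continues run of 'c', length=2
  Position 4 ('b'): new char, reset run to 1
  Position 5 ('b'): continues run of 'b', length=2
  Position 6 ('b'): continues run of 'b', length=3
  Position 7 ('a'): new char, reset run to 1
  Position 8 ('c'): new char, reset run to 1
  Position 9 ('b'): new char, reset run to 1
  Position 10 ('c'): new char, reset run to 1
Longest run: 'b' with length 3

3


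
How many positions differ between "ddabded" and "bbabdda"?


Comparing "ddabded" and "bbabdda" position by position:
  Position 0: 'd' vs 'b' => DIFFER
  Position 1: 'd' vs 'b' => DIFFER
  Position 2: 'a' vs 'a' => same
  Position 3: 'b' vs 'b' => same
  Position 4: 'd' vs 'd' => same
  Position 5: 'e' vs 'd' => DIFFER
  Position 6: 'd' vs 'a' => DIFFER
Positions that differ: 4

4


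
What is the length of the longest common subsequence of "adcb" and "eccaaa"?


LCS of "adcb" and "eccaaa"
DP table:
           e    c    c    a    a    a
      0    0    0    0    0    0    0
  a   0    0    0    0    1    1    1
  d   0    0    0    0    1    1    1
  c   0    0    1    1    1    1    1
  b   0    0    1    1    1    1    1
LCS length = dp[4][6] = 1

1


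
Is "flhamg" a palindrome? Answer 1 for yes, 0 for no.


Input: flhamg
Reversed: gmahlf
  Compare pos 0 ('f') with pos 5 ('g'): MISMATCH
  Compare pos 1 ('l') with pos 4 ('m'): MISMATCH
  Compare pos 2 ('h') with pos 3 ('a'): MISMATCH
Result: not a palindrome

0


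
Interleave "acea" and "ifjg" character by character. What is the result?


Interleaving "acea" and "ifjg":
  Position 0: 'a' from first, 'i' from second => "ai"
  Position 1: 'c' from first, 'f' from second => "cf"
  Position 2: 'e' from first, 'j' from second => "ej"
  Position 3: 'a' from first, 'g' from second => "ag"
Result: aicfejag

aicfejag


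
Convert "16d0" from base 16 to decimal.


Input: "16d0" in base 16
Positional expansion:
  Digit '1' (value 1) x 16^3 = 4096
  Digit '6' (value 6) x 16^2 = 1536
  Digit 'd' (value 13) x 16^1 = 208
  Digit '0' (value 0) x 16^0 = 0
Sum = 5840

5840


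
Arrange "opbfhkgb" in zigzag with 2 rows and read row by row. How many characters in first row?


Zigzag "opbfhkgb" into 2 rows:
Placing characters:
  'o' => row 0
  'p' => row 1
  'b' => row 0
  'f' => row 1
  'h' => row 0
  'k' => row 1
  'g' => row 0
  'b' => row 1
Rows:
  Row 0: "obhg"
  Row 1: "pfkb"
First row length: 4

4


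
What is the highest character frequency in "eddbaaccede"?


Input: eddbaaccede
Character counts:
  'a': 2
  'b': 1
  'c': 2
  'd': 3
  'e': 3
Maximum frequency: 3

3


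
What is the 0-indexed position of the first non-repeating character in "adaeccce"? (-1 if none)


Input: adaeccce
Character frequencies:
  'a': 2
  'c': 3
  'd': 1
  'e': 2
Scanning left to right for freq == 1:
  Position 0 ('a'): freq=2, skip
  Position 1 ('d'): unique! => answer = 1

1


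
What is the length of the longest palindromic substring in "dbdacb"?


Input: "dbdacb"
Checking substrings for palindromes:
  [0:3] "dbd" (len 3) => palindrome
Longest palindromic substring: "dbd" with length 3

3


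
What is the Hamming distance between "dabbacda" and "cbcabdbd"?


Comparing "dabbacda" and "cbcabdbd" position by position:
  Position 0: 'd' vs 'c' => differ
  Position 1: 'a' vs 'b' => differ
  Position 2: 'b' vs 'c' => differ
  Position 3: 'b' vs 'a' => differ
  Position 4: 'a' vs 'b' => differ
  Position 5: 'c' vs 'd' => differ
  Position 6: 'd' vs 'b' => differ
  Position 7: 'a' vs 'd' => differ
Total differences (Hamming distance): 8

8


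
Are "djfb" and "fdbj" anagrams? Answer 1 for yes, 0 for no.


Strings: "djfb", "fdbj"
Sorted first:  bdfj
Sorted second: bdfj
Sorted forms match => anagrams

1


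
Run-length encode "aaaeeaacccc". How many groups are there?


Input: aaaeeaacccc
Scanning for consecutive runs:
  Group 1: 'a' x 3 (positions 0-2)
  Group 2: 'e' x 2 (positions 3-4)
  Group 3: 'a' x 2 (positions 5-6)
  Group 4: 'c' x 4 (positions 7-10)
Total groups: 4

4


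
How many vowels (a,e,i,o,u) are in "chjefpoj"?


Input: chjefpoj
Checking each character:
  'c' at position 0: consonant
  'h' at position 1: consonant
  'j' at position 2: consonant
  'e' at position 3: vowel (running total: 1)
  'f' at position 4: consonant
  'p' at position 5: consonant
  'o' at position 6: vowel (running total: 2)
  'j' at position 7: consonant
Total vowels: 2

2


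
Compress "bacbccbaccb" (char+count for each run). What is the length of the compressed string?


Input: bacbccbaccb
Runs:
  'b' x 1 => "b1"
  'a' x 1 => "a1"
  'c' x 1 => "c1"
  'b' x 1 => "b1"
  'c' x 2 => "c2"
  'b' x 1 => "b1"
  'a' x 1 => "a1"
  'c' x 2 => "c2"
  'b' x 1 => "b1"
Compressed: "b1a1c1b1c2b1a1c2b1"
Compressed length: 18

18


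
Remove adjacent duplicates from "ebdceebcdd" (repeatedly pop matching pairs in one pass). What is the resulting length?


Input: ebdceebcdd
Stack-based adjacent duplicate removal:
  Read 'e': push. Stack: e
  Read 'b': push. Stack: eb
  Read 'd': push. Stack: ebd
  Read 'c': push. Stack: ebdc
  Read 'e': push. Stack: ebdce
  Read 'e': matches stack top 'e' => pop. Stack: ebdc
  Read 'b': push. Stack: ebdcb
  Read 'c': push. Stack: ebdcbc
  Read 'd': push. Stack: ebdcbcd
  Read 'd': matches stack top 'd' => pop. Stack: ebdcbc
Final stack: "ebdcbc" (length 6)

6


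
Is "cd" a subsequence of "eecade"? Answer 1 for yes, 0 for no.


Check if "cd" is a subsequence of "eecade"
Greedy scan:
  Position 0 ('e'): no match needed
  Position 1 ('e'): no match needed
  Position 2 ('c'): matches sub[0] = 'c'
  Position 3 ('a'): no match needed
  Position 4 ('d'): matches sub[1] = 'd'
  Position 5 ('e'): no match needed
All 2 characters matched => is a subsequence

1


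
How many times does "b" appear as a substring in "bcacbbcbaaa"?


Searching for "b" in "bcacbbcbaaa"
Scanning each position:
  Position 0: "b" => MATCH
  Position 1: "c" => no
  Position 2: "a" => no
  Position 3: "c" => no
  Position 4: "b" => MATCH
  Position 5: "b" => MATCH
  Position 6: "c" => no
  Position 7: "b" => MATCH
  Position 8: "a" => no
  Position 9: "a" => no
  Position 10: "a" => no
Total occurrences: 4

4


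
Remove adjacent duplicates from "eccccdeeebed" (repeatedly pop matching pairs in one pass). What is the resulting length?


Input: eccccdeeebed
Stack-based adjacent duplicate removal:
  Read 'e': push. Stack: e
  Read 'c': push. Stack: ec
  Read 'c': matches stack top 'c' => pop. Stack: e
  Read 'c': push. Stack: ec
  Read 'c': matches stack top 'c' => pop. Stack: e
  Read 'd': push. Stack: ed
  Read 'e': push. Stack: ede
  Read 'e': matches stack top 'e' => pop. Stack: ed
  Read 'e': push. Stack: ede
  Read 'b': push. Stack: edeb
  Read 'e': push. Stack: edebe
  Read 'd': push. Stack: edebed
Final stack: "edebed" (length 6)

6


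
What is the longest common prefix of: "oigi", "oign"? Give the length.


Words: oigi, oign
  Position 0: all 'o' => match
  Position 1: all 'i' => match
  Position 2: all 'g' => match
  Position 3: ('i', 'n') => mismatch, stop
LCP = "oig" (length 3)

3


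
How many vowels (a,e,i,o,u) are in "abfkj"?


Input: abfkj
Checking each character:
  'a' at position 0: vowel (running total: 1)
  'b' at position 1: consonant
  'f' at position 2: consonant
  'k' at position 3: consonant
  'j' at position 4: consonant
Total vowels: 1

1


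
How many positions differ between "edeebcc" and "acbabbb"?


Comparing "edeebcc" and "acbabbb" position by position:
  Position 0: 'e' vs 'a' => DIFFER
  Position 1: 'd' vs 'c' => DIFFER
  Position 2: 'e' vs 'b' => DIFFER
  Position 3: 'e' vs 'a' => DIFFER
  Position 4: 'b' vs 'b' => same
  Position 5: 'c' vs 'b' => DIFFER
  Position 6: 'c' vs 'b' => DIFFER
Positions that differ: 6

6


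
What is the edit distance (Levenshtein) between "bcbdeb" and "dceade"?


Computing edit distance: "bcbdeb" -> "dceade"
DP table:
           d    c    e    a    d    e
      0    1    2    3    4    5    6
  b   1    1    2    3    4    5    6
  c   2    2    1    2    3    4    5
  b   3    3    2    2    3    4    5
  d   4    3    3    3    3    3    4
  e   5    4    4    3    4    4    3
  b   6    5    5    4    4    5    4
Edit distance = dp[6][6] = 4

4


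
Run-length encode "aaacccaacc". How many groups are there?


Input: aaacccaacc
Scanning for consecutive runs:
  Group 1: 'a' x 3 (positions 0-2)
  Group 2: 'c' x 3 (positions 3-5)
  Group 3: 'a' x 2 (positions 6-7)
  Group 4: 'c' x 2 (positions 8-9)
Total groups: 4

4


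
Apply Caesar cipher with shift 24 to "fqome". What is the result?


Caesar cipher: shift "fqome" by 24
  'f' (pos 5) + 24 = pos 3 = 'd'
  'q' (pos 16) + 24 = pos 14 = 'o'
  'o' (pos 14) + 24 = pos 12 = 'm'
  'm' (pos 12) + 24 = pos 10 = 'k'
  'e' (pos 4) + 24 = pos 2 = 'c'
Result: domkc

domkc


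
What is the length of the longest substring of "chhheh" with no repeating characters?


Input: "chhheh"
Sliding window (track last position of each char):
  Position 0 ('c'): window [0,0] length 1 -- new best
  Position 1 ('h'): window [0,1] length 2 -- new best
  Position 2 ('h'): repeat (last at 1), move window start to 2
  Position 2 ('h'): window [2,2] length 1
  Position 3 ('h'): repeat (last at 2), move window start to 3
  Position 3 ('h'): window [3,3] length 1
  Position 4 ('e'): window [3,4] length 2
  Position 5 ('h'): repeat (last at 3), move window start to 4
  Position 5 ('h'): window [4,5] length 2
Longest substring with no repeats: "ch" with length 2

2


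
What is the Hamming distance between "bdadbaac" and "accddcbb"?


Comparing "bdadbaac" and "accddcbb" position by position:
  Position 0: 'b' vs 'a' => differ
  Position 1: 'd' vs 'c' => differ
  Position 2: 'a' vs 'c' => differ
  Position 3: 'd' vs 'd' => same
  Position 4: 'b' vs 'd' => differ
  Position 5: 'a' vs 'c' => differ
  Position 6: 'a' vs 'b' => differ
  Position 7: 'c' vs 'b' => differ
Total differences (Hamming distance): 7

7


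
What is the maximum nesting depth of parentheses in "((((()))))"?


Input: "((((()))))"
Tracking depth:
  Position 0 '(': depth becomes 1
  Position 1 '(': depth becomes 2
  Position 2 '(': depth becomes 3
  Position 3 '(': depth becomes 4
  Position 4 '(': depth becomes 5
  Position 5 ')': depth becomes 4
  Position 6 ')': depth becomes 3
  Position 7 ')': depth becomes 2
  Position 8 ')': depth becomes 1
  Position 9 ')': depth becomes 0
Maximum depth reached: 5

5


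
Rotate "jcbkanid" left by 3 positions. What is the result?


Input: "jcbkanid", rotate left by 3
First 3 characters: "jcb"
Remaining characters: "kanid"
Concatenate remaining + first: "kanid" + "jcb" = "kanidjcb"

kanidjcb


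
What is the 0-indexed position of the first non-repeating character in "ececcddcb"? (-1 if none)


Input: ececcddcb
Character frequencies:
  'b': 1
  'c': 4
  'd': 2
  'e': 2
Scanning left to right for freq == 1:
  Position 0 ('e'): freq=2, skip
  Position 1 ('c'): freq=4, skip
  Position 2 ('e'): freq=2, skip
  Position 3 ('c'): freq=4, skip
  Position 4 ('c'): freq=4, skip
  Position 5 ('d'): freq=2, skip
  Position 6 ('d'): freq=2, skip
  Position 7 ('c'): freq=4, skip
  Position 8 ('b'): unique! => answer = 8

8


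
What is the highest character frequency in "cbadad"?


Input: cbadad
Character counts:
  'a': 2
  'b': 1
  'c': 1
  'd': 2
Maximum frequency: 2

2


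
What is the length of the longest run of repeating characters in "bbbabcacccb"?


Input: "bbbabcacccb"
Scanning for longest run:
  Position 1 ('b'): continues run of 'b', length=2
  Position 2 ('b'): continues run of 'b', length=3
  Position 3 ('a'): new char, reset run to 1
  Position 4 ('b'): new char, reset run to 1
  Position 5 ('c'): new char, reset run to 1
  Position 6 ('a'): new char, reset run to 1
  Position 7 ('c'): new char, reset run to 1
  Position 8 ('c'): continues run of 'c', length=2
  Position 9 ('c'): continues run of 'c', length=3
  Position 10 ('b'): new char, reset run to 1
Longest run: 'b' with length 3

3


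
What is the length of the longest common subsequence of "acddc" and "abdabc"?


LCS of "acddc" and "abdabc"
DP table:
           a    b    d    a    b    c
      0    0    0    0    0    0    0
  a   0    1    1    1    1    1    1
  c   0    1    1    1    1    1    2
  d   0    1    1    2    2    2    2
  d   0    1    1    2    2    2    2
  c   0    1    1    2    2    2    3
LCS length = dp[5][6] = 3

3


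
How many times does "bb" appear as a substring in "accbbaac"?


Searching for "bb" in "accbbaac"
Scanning each position:
  Position 0: "ac" => no
  Position 1: "cc" => no
  Position 2: "cb" => no
  Position 3: "bb" => MATCH
  Position 4: "ba" => no
  Position 5: "aa" => no
  Position 6: "ac" => no
Total occurrences: 1

1


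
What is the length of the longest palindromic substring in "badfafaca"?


Input: "badfafaca"
Checking substrings for palindromes:
  [3:6] "faf" (len 3) => palindrome
  [4:7] "afa" (len 3) => palindrome
  [6:9] "aca" (len 3) => palindrome
Longest palindromic substring: "faf" with length 3

3


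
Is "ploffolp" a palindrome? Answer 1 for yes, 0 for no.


Input: ploffolp
Reversed: ploffolp
  Compare pos 0 ('p') with pos 7 ('p'): match
  Compare pos 1 ('l') with pos 6 ('l'): match
  Compare pos 2 ('o') with pos 5 ('o'): match
  Compare pos 3 ('f') with pos 4 ('f'): match
Result: palindrome

1


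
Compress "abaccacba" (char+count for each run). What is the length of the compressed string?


Input: abaccacba
Runs:
  'a' x 1 => "a1"
  'b' x 1 => "b1"
  'a' x 1 => "a1"
  'c' x 2 => "c2"
  'a' x 1 => "a1"
  'c' x 1 => "c1"
  'b' x 1 => "b1"
  'a' x 1 => "a1"
Compressed: "a1b1a1c2a1c1b1a1"
Compressed length: 16

16


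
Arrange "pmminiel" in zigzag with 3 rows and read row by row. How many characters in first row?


Zigzag "pmminiel" into 3 rows:
Placing characters:
  'p' => row 0
  'm' => row 1
  'm' => row 2
  'i' => row 1
  'n' => row 0
  'i' => row 1
  'e' => row 2
  'l' => row 1
Rows:
  Row 0: "pn"
  Row 1: "miil"
  Row 2: "me"
First row length: 2

2


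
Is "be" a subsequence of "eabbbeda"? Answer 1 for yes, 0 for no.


Check if "be" is a subsequence of "eabbbeda"
Greedy scan:
  Position 0 ('e'): no match needed
  Position 1 ('a'): no match needed
  Position 2 ('b'): matches sub[0] = 'b'
  Position 3 ('b'): no match needed
  Position 4 ('b'): no match needed
  Position 5 ('e'): matches sub[1] = 'e'
  Position 6 ('d'): no match needed
  Position 7 ('a'): no match needed
All 2 characters matched => is a subsequence

1


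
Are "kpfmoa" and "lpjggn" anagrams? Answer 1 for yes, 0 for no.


Strings: "kpfmoa", "lpjggn"
Sorted first:  afkmop
Sorted second: ggjlnp
Differ at position 0: 'a' vs 'g' => not anagrams

0


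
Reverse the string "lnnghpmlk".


Input: lnnghpmlk
Reading characters right to left:
  Position 8: 'k'
  Position 7: 'l'
  Position 6: 'm'
  Position 5: 'p'
  Position 4: 'h'
  Position 3: 'g'
  Position 2: 'n'
  Position 1: 'n'
  Position 0: 'l'
Reversed: klmphgnnl

klmphgnnl


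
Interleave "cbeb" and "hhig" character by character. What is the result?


Interleaving "cbeb" and "hhig":
  Position 0: 'c' from first, 'h' from second => "ch"
  Position 1: 'b' from first, 'h' from second => "bh"
  Position 2: 'e' from first, 'i' from second => "ei"
  Position 3: 'b' from first, 'g' from second => "bg"
Result: chbheibg

chbheibg


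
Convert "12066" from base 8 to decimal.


Input: "12066" in base 8
Positional expansion:
  Digit '1' (value 1) x 8^4 = 4096
  Digit '2' (value 2) x 8^3 = 1024
  Digit '0' (value 0) x 8^2 = 0
  Digit '6' (value 6) x 8^1 = 48
  Digit '6' (value 6) x 8^0 = 6
Sum = 5174

5174


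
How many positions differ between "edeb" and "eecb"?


Comparing "edeb" and "eecb" position by position:
  Position 0: 'e' vs 'e' => same
  Position 1: 'd' vs 'e' => DIFFER
  Position 2: 'e' vs 'c' => DIFFER
  Position 3: 'b' vs 'b' => same
Positions that differ: 2

2


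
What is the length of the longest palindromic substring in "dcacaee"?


Input: "dcacaee"
Checking substrings for palindromes:
  [1:4] "cac" (len 3) => palindrome
  [2:5] "aca" (len 3) => palindrome
  [5:7] "ee" (len 2) => palindrome
Longest palindromic substring: "cac" with length 3

3


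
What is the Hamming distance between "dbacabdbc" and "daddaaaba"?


Comparing "dbacabdbc" and "daddaaaba" position by position:
  Position 0: 'd' vs 'd' => same
  Position 1: 'b' vs 'a' => differ
  Position 2: 'a' vs 'd' => differ
  Position 3: 'c' vs 'd' => differ
  Position 4: 'a' vs 'a' => same
  Position 5: 'b' vs 'a' => differ
  Position 6: 'd' vs 'a' => differ
  Position 7: 'b' vs 'b' => same
  Position 8: 'c' vs 'a' => differ
Total differences (Hamming distance): 6

6


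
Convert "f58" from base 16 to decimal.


Input: "f58" in base 16
Positional expansion:
  Digit 'f' (value 15) x 16^2 = 3840
  Digit '5' (value 5) x 16^1 = 80
  Digit '8' (value 8) x 16^0 = 8
Sum = 3928

3928


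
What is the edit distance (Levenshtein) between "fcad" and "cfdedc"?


Computing edit distance: "fcad" -> "cfdedc"
DP table:
           c    f    d    e    d    c
      0    1    2    3    4    5    6
  f   1    1    1    2    3    4    5
  c   2    1    2    2    3    4    4
  a   3    2    2    3    3    4    5
  d   4    3    3    2    3    3    4
Edit distance = dp[4][6] = 4

4


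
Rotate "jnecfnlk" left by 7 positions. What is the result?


Input: "jnecfnlk", rotate left by 7
First 7 characters: "jnecfnl"
Remaining characters: "k"
Concatenate remaining + first: "k" + "jnecfnl" = "kjnecfnl"

kjnecfnl


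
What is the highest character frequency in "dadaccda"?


Input: dadaccda
Character counts:
  'a': 3
  'c': 2
  'd': 3
Maximum frequency: 3

3


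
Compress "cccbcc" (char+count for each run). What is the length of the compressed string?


Input: cccbcc
Runs:
  'c' x 3 => "c3"
  'b' x 1 => "b1"
  'c' x 2 => "c2"
Compressed: "c3b1c2"
Compressed length: 6

6


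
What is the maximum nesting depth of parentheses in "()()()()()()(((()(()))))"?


Input: "()()()()()()(((()(()))))"
Tracking depth:
  Position 0 '(': depth becomes 1
  Position 1 ')': depth becomes 0
  Position 2 '(': depth becomes 1
  Position 3 ')': depth becomes 0
  Position 4 '(': depth becomes 1
  Position 5 ')': depth becomes 0
  Position 6 '(': depth becomes 1
  Position 7 ')': depth becomes 0
  Position 8 '(': depth becomes 1
  Position 9 ')': depth becomes 0
  Position 10 '(': depth becomes 1
  Position 11 ')': depth becomes 0
  Position 12 '(': depth becomes 1
  Position 13 '(': depth becomes 2
  Position 14 '(': depth becomes 3
  Position 15 '(': depth becomes 4
  Position 16 ')': depth becomes 3
  Position 17 '(': depth becomes 4
  Position 18 '(': depth becomes 5
  Position 19 ')': depth becomes 4
  Position 20 ')': depth becomes 3
  Position 21 ')': depth becomes 2
  Position 22 ')': depth becomes 1
  Position 23 ')': depth becomes 0
Maximum depth reached: 5

5


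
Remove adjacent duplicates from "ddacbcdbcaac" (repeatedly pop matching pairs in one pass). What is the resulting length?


Input: ddacbcdbcaac
Stack-based adjacent duplicate removal:
  Read 'd': push. Stack: d
  Read 'd': matches stack top 'd' => pop. Stack: (empty)
  Read 'a': push. Stack: a
  Read 'c': push. Stack: ac
  Read 'b': push. Stack: acb
  Read 'c': push. Stack: acbc
  Read 'd': push. Stack: acbcd
  Read 'b': push. Stack: acbcdb
  Read 'c': push. Stack: acbcdbc
  Read 'a': push. Stack: acbcdbca
  Read 'a': matches stack top 'a' => pop. Stack: acbcdbc
  Read 'c': matches stack top 'c' => pop. Stack: acbcdb
Final stack: "acbcdb" (length 6)

6


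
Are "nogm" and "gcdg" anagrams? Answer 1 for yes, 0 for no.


Strings: "nogm", "gcdg"
Sorted first:  gmno
Sorted second: cdgg
Differ at position 0: 'g' vs 'c' => not anagrams

0


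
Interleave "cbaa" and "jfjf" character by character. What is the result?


Interleaving "cbaa" and "jfjf":
  Position 0: 'c' from first, 'j' from second => "cj"
  Position 1: 'b' from first, 'f' from second => "bf"
  Position 2: 'a' from first, 'j' from second => "aj"
  Position 3: 'a' from first, 'f' from second => "af"
Result: cjbfajaf

cjbfajaf


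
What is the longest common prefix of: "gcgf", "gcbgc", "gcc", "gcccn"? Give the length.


Words: gcgf, gcbgc, gcc, gcccn
  Position 0: all 'g' => match
  Position 1: all 'c' => match
  Position 2: ('g', 'b', 'c', 'c') => mismatch, stop
LCP = "gc" (length 2)

2


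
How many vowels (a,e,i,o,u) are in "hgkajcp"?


Input: hgkajcp
Checking each character:
  'h' at position 0: consonant
  'g' at position 1: consonant
  'k' at position 2: consonant
  'a' at position 3: vowel (running total: 1)
  'j' at position 4: consonant
  'c' at position 5: consonant
  'p' at position 6: consonant
Total vowels: 1

1


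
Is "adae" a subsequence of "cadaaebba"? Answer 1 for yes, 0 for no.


Check if "adae" is a subsequence of "cadaaebba"
Greedy scan:
  Position 0 ('c'): no match needed
  Position 1 ('a'): matches sub[0] = 'a'
  Position 2 ('d'): matches sub[1] = 'd'
  Position 3 ('a'): matches sub[2] = 'a'
  Position 4 ('a'): no match needed
  Position 5 ('e'): matches sub[3] = 'e'
  Position 6 ('b'): no match needed
  Position 7 ('b'): no match needed
  Position 8 ('a'): no match needed
All 4 characters matched => is a subsequence

1


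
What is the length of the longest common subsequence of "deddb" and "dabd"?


LCS of "deddb" and "dabd"
DP table:
           d    a    b    d
      0    0    0    0    0
  d   0    1    1    1    1
  e   0    1    1    1    1
  d   0    1    1    1    2
  d   0    1    1    1    2
  b   0    1    1    2    2
LCS length = dp[5][4] = 2

2


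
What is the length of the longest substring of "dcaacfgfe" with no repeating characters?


Input: "dcaacfgfe"
Sliding window (track last position of each char):
  Position 0 ('d'): window [0,0] length 1 -- new best
  Position 1 ('c'): window [0,1] length 2 -- new best
  Position 2 ('a'): window [0,2] length 3 -- new best
  Position 3 ('a'): repeat (last at 2), move window start to 3
  Position 3 ('a'): window [3,3] length 1
  Position 4 ('c'): window [3,4] length 2
  Position 5 ('f'): window [3,5] length 3
  Position 6 ('g'): window [3,6] length 4 -- new best
  Position 7 ('f'): repeat (last at 5), move window start to 6
  Position 7 ('f'): window [6,7] length 2
  Position 8 ('e'): window [6,8] length 3
Longest substring with no repeats: "acfg" with length 4

4


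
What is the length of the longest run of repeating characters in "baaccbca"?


Input: "baaccbca"
Scanning for longest run:
  Position 1 ('a'): new char, reset run to 1
  Position 2 ('a'): continues run of 'a', length=2
  Position 3 ('c'): new char, reset run to 1
  Position 4 ('c'): continues run of 'c', length=2
  Position 5 ('b'): new char, reset run to 1
  Position 6 ('c'): new char, reset run to 1
  Position 7 ('a'): new char, reset run to 1
Longest run: 'a' with length 2

2


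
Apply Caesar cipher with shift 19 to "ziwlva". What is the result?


Caesar cipher: shift "ziwlva" by 19
  'z' (pos 25) + 19 = pos 18 = 's'
  'i' (pos 8) + 19 = pos 1 = 'b'
  'w' (pos 22) + 19 = pos 15 = 'p'
  'l' (pos 11) + 19 = pos 4 = 'e'
  'v' (pos 21) + 19 = pos 14 = 'o'
  'a' (pos 0) + 19 = pos 19 = 't'
Result: sbpeot

sbpeot


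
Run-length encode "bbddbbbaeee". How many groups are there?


Input: bbddbbbaeee
Scanning for consecutive runs:
  Group 1: 'b' x 2 (positions 0-1)
  Group 2: 'd' x 2 (positions 2-3)
  Group 3: 'b' x 3 (positions 4-6)
  Group 4: 'a' x 1 (positions 7-7)
  Group 5: 'e' x 3 (positions 8-10)
Total groups: 5

5


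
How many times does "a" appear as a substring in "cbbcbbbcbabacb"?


Searching for "a" in "cbbcbbbcbabacb"
Scanning each position:
  Position 0: "c" => no
  Position 1: "b" => no
  Position 2: "b" => no
  Position 3: "c" => no
  Position 4: "b" => no
  Position 5: "b" => no
  Position 6: "b" => no
  Position 7: "c" => no
  Position 8: "b" => no
  Position 9: "a" => MATCH
  Position 10: "b" => no
  Position 11: "a" => MATCH
  Position 12: "c" => no
  Position 13: "b" => no
Total occurrences: 2

2


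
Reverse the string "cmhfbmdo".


Input: cmhfbmdo
Reading characters right to left:
  Position 7: 'o'
  Position 6: 'd'
  Position 5: 'm'
  Position 4: 'b'
  Position 3: 'f'
  Position 2: 'h'
  Position 1: 'm'
  Position 0: 'c'
Reversed: odmbfhmc

odmbfhmc


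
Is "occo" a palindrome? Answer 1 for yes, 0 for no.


Input: occo
Reversed: occo
  Compare pos 0 ('o') with pos 3 ('o'): match
  Compare pos 1 ('c') with pos 2 ('c'): match
Result: palindrome

1


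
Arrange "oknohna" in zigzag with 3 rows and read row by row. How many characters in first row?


Zigzag "oknohna" into 3 rows:
Placing characters:
  'o' => row 0
  'k' => row 1
  'n' => row 2
  'o' => row 1
  'h' => row 0
  'n' => row 1
  'a' => row 2
Rows:
  Row 0: "oh"
  Row 1: "kon"
  Row 2: "na"
First row length: 2

2


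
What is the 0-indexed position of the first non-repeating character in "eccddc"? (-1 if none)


Input: eccddc
Character frequencies:
  'c': 3
  'd': 2
  'e': 1
Scanning left to right for freq == 1:
  Position 0 ('e'): unique! => answer = 0

0


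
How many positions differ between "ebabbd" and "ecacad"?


Comparing "ebabbd" and "ecacad" position by position:
  Position 0: 'e' vs 'e' => same
  Position 1: 'b' vs 'c' => DIFFER
  Position 2: 'a' vs 'a' => same
  Position 3: 'b' vs 'c' => DIFFER
  Position 4: 'b' vs 'a' => DIFFER
  Position 5: 'd' vs 'd' => same
Positions that differ: 3

3


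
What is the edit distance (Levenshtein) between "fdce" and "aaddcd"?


Computing edit distance: "fdce" -> "aaddcd"
DP table:
           a    a    d    d    c    d
      0    1    2    3    4    5    6
  f   1    1    2    3    4    5    6
  d   2    2    2    2    3    4    5
  c   3    3    3    3    3    3    4
  e   4    4    4    4    4    4    4
Edit distance = dp[4][6] = 4

4


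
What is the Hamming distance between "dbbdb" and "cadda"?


Comparing "dbbdb" and "cadda" position by position:
  Position 0: 'd' vs 'c' => differ
  Position 1: 'b' vs 'a' => differ
  Position 2: 'b' vs 'd' => differ
  Position 3: 'd' vs 'd' => same
  Position 4: 'b' vs 'a' => differ
Total differences (Hamming distance): 4

4


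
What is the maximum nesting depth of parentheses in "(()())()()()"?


Input: "(()())()()()"
Tracking depth:
  Position 0 '(': depth becomes 1
  Position 1 '(': depth becomes 2
  Position 2 ')': depth becomes 1
  Position 3 '(': depth becomes 2
  Position 4 ')': depth becomes 1
  Position 5 ')': depth becomes 0
  Position 6 '(': depth becomes 1
  Position 7 ')': depth becomes 0
  Position 8 '(': depth becomes 1
  Position 9 ')': depth becomes 0
  Position 10 '(': depth becomes 1
  Position 11 ')': depth becomes 0
Maximum depth reached: 2

2


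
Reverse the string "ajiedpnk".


Input: ajiedpnk
Reading characters right to left:
  Position 7: 'k'
  Position 6: 'n'
  Position 5: 'p'
  Position 4: 'd'
  Position 3: 'e'
  Position 2: 'i'
  Position 1: 'j'
  Position 0: 'a'
Reversed: knpdeija

knpdeija


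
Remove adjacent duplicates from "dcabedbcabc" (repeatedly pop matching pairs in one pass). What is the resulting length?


Input: dcabedbcabc
Stack-based adjacent duplicate removal:
  Read 'd': push. Stack: d
  Read 'c': push. Stack: dc
  Read 'a': push. Stack: dca
  Read 'b': push. Stack: dcab
  Read 'e': push. Stack: dcabe
  Read 'd': push. Stack: dcabed
  Read 'b': push. Stack: dcabedb
  Read 'c': push. Stack: dcabedbc
  Read 'a': push. Stack: dcabedbca
  Read 'b': push. Stack: dcabedbcab
  Read 'c': push. Stack: dcabedbcabc
Final stack: "dcabedbcabc" (length 11)

11
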